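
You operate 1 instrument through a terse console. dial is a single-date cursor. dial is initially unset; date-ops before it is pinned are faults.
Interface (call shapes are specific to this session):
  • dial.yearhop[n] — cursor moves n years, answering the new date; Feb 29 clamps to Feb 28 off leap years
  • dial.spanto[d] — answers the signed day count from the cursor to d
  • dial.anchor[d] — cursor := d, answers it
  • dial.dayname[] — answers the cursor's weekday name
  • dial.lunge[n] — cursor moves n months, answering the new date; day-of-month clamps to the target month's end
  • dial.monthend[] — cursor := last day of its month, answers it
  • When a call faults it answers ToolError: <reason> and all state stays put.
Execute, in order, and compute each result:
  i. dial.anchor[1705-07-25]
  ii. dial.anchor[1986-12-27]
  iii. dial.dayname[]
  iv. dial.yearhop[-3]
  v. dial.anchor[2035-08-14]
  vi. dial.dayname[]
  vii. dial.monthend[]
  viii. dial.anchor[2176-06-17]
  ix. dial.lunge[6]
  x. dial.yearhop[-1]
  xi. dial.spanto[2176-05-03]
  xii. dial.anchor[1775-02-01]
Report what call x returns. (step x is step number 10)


-> dial.anchor(d→1705-07-25)
<- 1705-07-25
-> dial.anchor(d→1986-12-27)
<- 1986-12-27
-> dial.dayname()
<- Saturday
-> dial.yearhop(n→-3)
<- 1983-12-27
-> dial.anchor(d→2035-08-14)
<- 2035-08-14
-> dial.dayname()
<- Tuesday
-> dial.monthend()
<- 2035-08-31
-> dial.anchor(d→2176-06-17)
<- 2176-06-17
-> dial.lunge(n→6)
<- 2176-12-17
-> dial.yearhop(n→-1)
<- 2175-12-17
-> dial.spanto(d→2176-05-03)
<- 138
-> dial.anchor(d→1775-02-01)
<- 1775-02-01

Answer: 2175-12-17


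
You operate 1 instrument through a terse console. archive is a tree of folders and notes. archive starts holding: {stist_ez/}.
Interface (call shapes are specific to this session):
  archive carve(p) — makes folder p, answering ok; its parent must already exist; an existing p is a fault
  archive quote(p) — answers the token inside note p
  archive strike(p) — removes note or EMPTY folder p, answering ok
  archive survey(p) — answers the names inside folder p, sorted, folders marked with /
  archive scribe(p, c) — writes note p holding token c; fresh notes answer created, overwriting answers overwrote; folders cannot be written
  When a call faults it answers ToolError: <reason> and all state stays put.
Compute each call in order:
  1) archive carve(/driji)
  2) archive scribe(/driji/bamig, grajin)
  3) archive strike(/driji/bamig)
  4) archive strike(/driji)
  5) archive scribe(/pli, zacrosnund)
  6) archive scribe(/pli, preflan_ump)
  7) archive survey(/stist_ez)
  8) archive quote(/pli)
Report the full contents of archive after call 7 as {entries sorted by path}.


Answer: {pli=preflan_ump, stist_ez/}

Derivation:
→ archive carve(p: /driji)
← ok
→ archive scribe(p: /driji/bamig, c: grajin)
← created
→ archive strike(p: /driji/bamig)
← ok
→ archive strike(p: /driji)
← ok
→ archive scribe(p: /pli, c: zacrosnund)
← created
→ archive scribe(p: /pli, c: preflan_ump)
← overwrote
→ archive survey(p: /stist_ez)
← []
→ archive quote(p: /pli)
← preflan_ump


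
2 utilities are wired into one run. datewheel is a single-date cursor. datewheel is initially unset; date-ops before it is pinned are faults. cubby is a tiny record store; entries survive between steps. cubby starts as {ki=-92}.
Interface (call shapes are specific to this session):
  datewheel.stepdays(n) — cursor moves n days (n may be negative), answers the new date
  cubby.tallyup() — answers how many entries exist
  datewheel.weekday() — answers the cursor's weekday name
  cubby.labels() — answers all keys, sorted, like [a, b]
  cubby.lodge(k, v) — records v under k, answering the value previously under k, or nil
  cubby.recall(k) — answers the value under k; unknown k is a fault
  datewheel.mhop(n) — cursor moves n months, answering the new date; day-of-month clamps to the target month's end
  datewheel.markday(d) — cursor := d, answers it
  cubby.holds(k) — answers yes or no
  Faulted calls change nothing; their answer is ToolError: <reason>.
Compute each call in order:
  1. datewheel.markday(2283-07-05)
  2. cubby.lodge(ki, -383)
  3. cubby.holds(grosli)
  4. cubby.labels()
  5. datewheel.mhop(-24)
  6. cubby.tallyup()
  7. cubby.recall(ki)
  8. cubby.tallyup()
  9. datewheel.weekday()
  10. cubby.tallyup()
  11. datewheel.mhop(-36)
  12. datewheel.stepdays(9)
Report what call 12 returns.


Answer: 2278-07-14

Derivation:
>>> datewheel.markday 2283-07-05
  2283-07-05
>>> cubby.lodge ki -383
  -92
>>> cubby.holds grosli
  no
>>> cubby.labels
  [ki]
>>> datewheel.mhop -24
  2281-07-05
>>> cubby.tallyup
  1
>>> cubby.recall ki
  -383
>>> cubby.tallyup
  1
>>> datewheel.weekday
  Tuesday
>>> cubby.tallyup
  1
>>> datewheel.mhop -36
  2278-07-05
>>> datewheel.stepdays 9
  2278-07-14


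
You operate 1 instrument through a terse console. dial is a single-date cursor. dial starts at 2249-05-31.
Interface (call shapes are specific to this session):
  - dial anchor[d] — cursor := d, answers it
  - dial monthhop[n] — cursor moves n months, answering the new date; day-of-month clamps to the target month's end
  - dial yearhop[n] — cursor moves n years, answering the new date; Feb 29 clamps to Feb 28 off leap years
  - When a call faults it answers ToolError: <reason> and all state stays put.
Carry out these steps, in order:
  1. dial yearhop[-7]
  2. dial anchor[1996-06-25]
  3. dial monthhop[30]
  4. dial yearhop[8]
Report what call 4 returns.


>>> dial yearhop n→-7
:: 2242-05-31
>>> dial anchor d→1996-06-25
:: 1996-06-25
>>> dial monthhop n→30
:: 1998-12-25
>>> dial yearhop n→8
:: 2006-12-25

Answer: 2006-12-25


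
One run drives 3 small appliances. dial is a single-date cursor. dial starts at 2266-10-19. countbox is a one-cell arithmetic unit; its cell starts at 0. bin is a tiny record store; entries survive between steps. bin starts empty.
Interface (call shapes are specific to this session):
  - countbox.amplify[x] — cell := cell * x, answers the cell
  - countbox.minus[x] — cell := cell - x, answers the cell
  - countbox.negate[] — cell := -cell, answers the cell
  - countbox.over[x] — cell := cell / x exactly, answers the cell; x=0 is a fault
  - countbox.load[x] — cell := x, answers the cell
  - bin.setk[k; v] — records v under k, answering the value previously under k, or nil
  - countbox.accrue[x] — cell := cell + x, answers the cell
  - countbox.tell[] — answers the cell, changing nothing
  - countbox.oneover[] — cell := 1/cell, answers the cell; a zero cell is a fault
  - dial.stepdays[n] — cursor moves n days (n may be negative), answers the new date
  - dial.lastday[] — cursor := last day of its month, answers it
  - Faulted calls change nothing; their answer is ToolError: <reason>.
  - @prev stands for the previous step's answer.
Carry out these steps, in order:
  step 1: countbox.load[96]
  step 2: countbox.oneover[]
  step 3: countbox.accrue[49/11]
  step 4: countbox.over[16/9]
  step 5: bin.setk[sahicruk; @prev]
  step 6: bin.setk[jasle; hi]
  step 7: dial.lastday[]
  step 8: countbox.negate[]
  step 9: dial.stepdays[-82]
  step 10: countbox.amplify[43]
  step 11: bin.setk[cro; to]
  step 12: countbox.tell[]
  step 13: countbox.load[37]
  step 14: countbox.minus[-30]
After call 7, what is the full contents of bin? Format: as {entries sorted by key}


→ countbox.load(x: 96)
← 96
→ countbox.oneover()
← 1/96
→ countbox.accrue(x: 49/11)
← 4715/1056
→ countbox.over(x: 16/9)
← 14145/5632
→ bin.setk(k: sahicruk, v: @prev)
← nil
→ bin.setk(k: jasle, v: hi)
← nil
→ dial.lastday()
← 2266-10-31
→ countbox.negate()
← -14145/5632
→ dial.stepdays(n: -82)
← 2266-08-10
→ countbox.amplify(x: 43)
← -608235/5632
→ bin.setk(k: cro, v: to)
← nil
→ countbox.tell()
← -608235/5632
→ countbox.load(x: 37)
← 37
→ countbox.minus(x: -30)
← 67

Answer: {jasle=hi, sahicruk=14145/5632}


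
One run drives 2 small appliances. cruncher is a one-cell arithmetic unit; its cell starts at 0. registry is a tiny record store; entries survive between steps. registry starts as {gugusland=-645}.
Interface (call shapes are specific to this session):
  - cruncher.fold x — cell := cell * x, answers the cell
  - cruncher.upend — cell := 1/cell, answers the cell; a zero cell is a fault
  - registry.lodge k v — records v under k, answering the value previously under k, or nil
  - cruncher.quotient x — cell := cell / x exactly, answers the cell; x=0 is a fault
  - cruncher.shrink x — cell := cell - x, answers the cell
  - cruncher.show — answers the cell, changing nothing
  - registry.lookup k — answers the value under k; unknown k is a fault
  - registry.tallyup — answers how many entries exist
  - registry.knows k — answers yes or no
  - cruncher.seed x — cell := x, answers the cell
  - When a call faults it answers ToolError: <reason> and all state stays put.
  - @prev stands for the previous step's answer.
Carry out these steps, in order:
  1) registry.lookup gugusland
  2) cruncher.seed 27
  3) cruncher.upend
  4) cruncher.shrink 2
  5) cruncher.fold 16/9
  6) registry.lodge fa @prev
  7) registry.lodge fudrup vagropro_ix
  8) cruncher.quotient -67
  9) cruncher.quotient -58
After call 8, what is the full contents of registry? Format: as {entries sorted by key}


-- registry.lookup(k=gugusland) ~> -645
-- cruncher.seed(x=27) ~> 27
-- cruncher.upend() ~> 1/27
-- cruncher.shrink(x=2) ~> -53/27
-- cruncher.fold(x=16/9) ~> -848/243
-- registry.lodge(k=fa, v=@prev) ~> nil
-- registry.lodge(k=fudrup, v=vagropro_ix) ~> nil
-- cruncher.quotient(x=-67) ~> 848/16281
-- cruncher.quotient(x=-58) ~> -424/472149

Answer: {fa=-848/243, fudrup=vagropro_ix, gugusland=-645}


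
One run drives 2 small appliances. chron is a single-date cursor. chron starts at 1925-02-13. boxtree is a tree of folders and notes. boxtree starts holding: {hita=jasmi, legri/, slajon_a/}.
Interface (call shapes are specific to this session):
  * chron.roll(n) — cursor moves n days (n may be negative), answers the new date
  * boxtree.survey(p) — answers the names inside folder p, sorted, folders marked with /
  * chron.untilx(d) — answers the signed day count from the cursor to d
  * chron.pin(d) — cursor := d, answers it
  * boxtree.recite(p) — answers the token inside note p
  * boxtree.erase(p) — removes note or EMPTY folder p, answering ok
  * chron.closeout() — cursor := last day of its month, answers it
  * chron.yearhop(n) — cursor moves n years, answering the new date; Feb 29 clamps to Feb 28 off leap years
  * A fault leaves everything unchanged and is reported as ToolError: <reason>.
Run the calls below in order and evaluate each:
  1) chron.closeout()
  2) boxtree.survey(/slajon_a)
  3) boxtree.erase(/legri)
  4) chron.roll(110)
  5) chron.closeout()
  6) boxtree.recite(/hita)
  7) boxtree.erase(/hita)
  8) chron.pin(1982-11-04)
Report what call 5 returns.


>> chron.closeout()
<< 1925-02-28
>> boxtree.survey(p→/slajon_a)
<< []
>> boxtree.erase(p→/legri)
<< ok
>> chron.roll(n→110)
<< 1925-06-18
>> chron.closeout()
<< 1925-06-30
>> boxtree.recite(p→/hita)
<< jasmi
>> boxtree.erase(p→/hita)
<< ok
>> chron.pin(d→1982-11-04)
<< 1982-11-04

Answer: 1925-06-30


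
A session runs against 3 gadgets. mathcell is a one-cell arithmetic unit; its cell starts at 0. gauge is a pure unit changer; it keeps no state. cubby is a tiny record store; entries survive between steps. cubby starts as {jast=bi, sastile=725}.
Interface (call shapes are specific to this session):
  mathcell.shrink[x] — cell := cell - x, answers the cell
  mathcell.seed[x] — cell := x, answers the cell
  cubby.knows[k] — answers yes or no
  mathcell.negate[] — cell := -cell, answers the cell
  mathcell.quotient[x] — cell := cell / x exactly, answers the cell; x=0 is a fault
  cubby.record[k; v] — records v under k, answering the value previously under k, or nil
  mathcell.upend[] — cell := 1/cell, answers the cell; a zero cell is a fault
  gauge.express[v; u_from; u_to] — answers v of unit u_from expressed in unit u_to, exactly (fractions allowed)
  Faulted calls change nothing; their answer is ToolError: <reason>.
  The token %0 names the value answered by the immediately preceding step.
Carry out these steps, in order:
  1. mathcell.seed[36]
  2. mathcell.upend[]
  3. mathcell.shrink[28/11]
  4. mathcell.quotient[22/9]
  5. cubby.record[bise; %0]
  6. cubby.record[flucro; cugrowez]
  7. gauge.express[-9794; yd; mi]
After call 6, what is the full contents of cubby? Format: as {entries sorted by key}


Answer: {bise=-997/968, flucro=cugrowez, jast=bi, sastile=725}

Derivation:
Do: mathcell.seed[36]
See: 36
Do: mathcell.upend[]
See: 1/36
Do: mathcell.shrink[28/11]
See: -997/396
Do: mathcell.quotient[22/9]
See: -997/968
Do: cubby.record[bise; %0]
See: nil
Do: cubby.record[flucro; cugrowez]
See: nil
Do: gauge.express[-9794; yd; mi]
See: -4897/880


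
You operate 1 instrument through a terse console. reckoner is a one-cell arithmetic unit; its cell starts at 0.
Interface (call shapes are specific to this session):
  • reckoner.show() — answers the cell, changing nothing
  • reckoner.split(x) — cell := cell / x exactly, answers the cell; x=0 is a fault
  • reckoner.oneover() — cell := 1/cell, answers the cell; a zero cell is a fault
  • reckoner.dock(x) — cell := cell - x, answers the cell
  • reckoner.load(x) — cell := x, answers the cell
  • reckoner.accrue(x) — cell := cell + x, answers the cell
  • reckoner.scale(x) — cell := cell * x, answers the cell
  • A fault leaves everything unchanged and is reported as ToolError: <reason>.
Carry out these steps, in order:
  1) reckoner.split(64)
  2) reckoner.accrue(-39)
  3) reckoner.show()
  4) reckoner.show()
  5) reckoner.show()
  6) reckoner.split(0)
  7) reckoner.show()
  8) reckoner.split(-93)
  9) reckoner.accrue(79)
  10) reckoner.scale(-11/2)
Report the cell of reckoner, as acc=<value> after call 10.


>> reckoner.split(x→64)
<< 0
>> reckoner.accrue(x→-39)
<< -39
>> reckoner.show()
<< -39
>> reckoner.show()
<< -39
>> reckoner.show()
<< -39
>> reckoner.split(x→0)
<< ToolError: division by zero
>> reckoner.show()
<< -39
>> reckoner.split(x→-93)
<< 13/31
>> reckoner.accrue(x→79)
<< 2462/31
>> reckoner.scale(x→-11/2)
<< -13541/31

Answer: acc=-13541/31


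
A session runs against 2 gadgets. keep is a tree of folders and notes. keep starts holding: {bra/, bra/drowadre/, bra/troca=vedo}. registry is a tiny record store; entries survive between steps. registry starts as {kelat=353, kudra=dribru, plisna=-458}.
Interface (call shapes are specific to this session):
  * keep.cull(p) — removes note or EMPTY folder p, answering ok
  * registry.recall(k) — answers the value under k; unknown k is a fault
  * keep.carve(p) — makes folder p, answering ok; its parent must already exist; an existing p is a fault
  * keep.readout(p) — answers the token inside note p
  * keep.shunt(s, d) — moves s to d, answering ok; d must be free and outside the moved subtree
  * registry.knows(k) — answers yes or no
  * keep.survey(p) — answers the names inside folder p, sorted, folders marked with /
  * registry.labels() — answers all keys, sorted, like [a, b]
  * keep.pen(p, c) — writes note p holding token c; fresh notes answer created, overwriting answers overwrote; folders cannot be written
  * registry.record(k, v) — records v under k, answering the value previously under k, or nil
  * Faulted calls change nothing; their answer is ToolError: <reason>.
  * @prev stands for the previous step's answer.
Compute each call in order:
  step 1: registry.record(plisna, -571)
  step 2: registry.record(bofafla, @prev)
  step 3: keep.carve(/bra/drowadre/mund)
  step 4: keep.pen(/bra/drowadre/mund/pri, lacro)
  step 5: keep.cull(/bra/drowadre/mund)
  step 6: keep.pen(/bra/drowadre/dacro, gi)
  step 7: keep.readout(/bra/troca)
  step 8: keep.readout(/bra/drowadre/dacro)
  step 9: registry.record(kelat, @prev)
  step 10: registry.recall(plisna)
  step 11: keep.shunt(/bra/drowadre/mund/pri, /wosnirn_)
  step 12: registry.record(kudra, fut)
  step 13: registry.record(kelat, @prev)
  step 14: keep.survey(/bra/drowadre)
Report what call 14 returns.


[in] registry.record k→plisna v→-571
:: -458
[in] registry.record k→bofafla v→@prev
:: nil
[in] keep.carve p→/bra/drowadre/mund
:: ok
[in] keep.pen p→/bra/drowadre/mund/pri c→lacro
:: created
[in] keep.cull p→/bra/drowadre/mund
:: ToolError: not empty
[in] keep.pen p→/bra/drowadre/dacro c→gi
:: created
[in] keep.readout p→/bra/troca
:: vedo
[in] keep.readout p→/bra/drowadre/dacro
:: gi
[in] registry.record k→kelat v→@prev
:: 353
[in] registry.recall k→plisna
:: -571
[in] keep.shunt s→/bra/drowadre/mund/pri d→/wosnirn_
:: ok
[in] registry.record k→kudra v→fut
:: dribru
[in] registry.record k→kelat v→@prev
:: gi
[in] keep.survey p→/bra/drowadre
:: [dacro, mund/]

Answer: [dacro, mund/]


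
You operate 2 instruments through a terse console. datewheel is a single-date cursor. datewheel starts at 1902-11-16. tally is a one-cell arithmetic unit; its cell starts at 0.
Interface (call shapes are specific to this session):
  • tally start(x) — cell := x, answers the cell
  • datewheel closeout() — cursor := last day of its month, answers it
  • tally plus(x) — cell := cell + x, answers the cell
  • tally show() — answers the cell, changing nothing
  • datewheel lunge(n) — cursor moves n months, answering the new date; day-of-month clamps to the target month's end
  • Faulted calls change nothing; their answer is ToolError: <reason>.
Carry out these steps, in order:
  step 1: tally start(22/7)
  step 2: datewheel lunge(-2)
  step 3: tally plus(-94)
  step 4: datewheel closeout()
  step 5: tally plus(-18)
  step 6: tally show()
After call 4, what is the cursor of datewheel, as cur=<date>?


% tally start x: 22/7
:: 22/7
% datewheel lunge n: -2
:: 1902-09-16
% tally plus x: -94
:: -636/7
% datewheel closeout
:: 1902-09-30
% tally plus x: -18
:: -762/7
% tally show
:: -762/7

Answer: cur=1902-09-30


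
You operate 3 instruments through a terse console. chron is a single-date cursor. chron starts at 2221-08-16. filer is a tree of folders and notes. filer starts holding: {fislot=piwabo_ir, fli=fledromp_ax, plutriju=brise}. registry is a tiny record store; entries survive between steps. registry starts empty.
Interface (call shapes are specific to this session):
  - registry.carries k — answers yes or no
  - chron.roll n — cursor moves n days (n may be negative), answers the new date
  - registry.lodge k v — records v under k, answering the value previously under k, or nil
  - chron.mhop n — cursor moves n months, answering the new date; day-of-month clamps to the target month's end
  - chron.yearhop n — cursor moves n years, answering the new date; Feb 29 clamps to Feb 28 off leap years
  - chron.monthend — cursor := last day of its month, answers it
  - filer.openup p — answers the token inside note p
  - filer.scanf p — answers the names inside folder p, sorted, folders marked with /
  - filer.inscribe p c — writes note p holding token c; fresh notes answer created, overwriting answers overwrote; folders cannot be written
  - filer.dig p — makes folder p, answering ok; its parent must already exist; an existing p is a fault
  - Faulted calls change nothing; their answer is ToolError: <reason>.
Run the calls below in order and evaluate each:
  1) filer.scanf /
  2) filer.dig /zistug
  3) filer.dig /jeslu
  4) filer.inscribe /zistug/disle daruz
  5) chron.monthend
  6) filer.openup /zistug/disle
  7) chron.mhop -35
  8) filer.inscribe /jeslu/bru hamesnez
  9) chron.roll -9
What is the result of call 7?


Answer: 2218-09-30

Derivation:
~$ scanf p: /
:: [fislot, fli, plutriju]
~$ dig p: /zistug
:: ok
~$ dig p: /jeslu
:: ok
~$ inscribe p: /zistug/disle c: daruz
:: created
~$ monthend
:: 2221-08-31
~$ openup p: /zistug/disle
:: daruz
~$ mhop n: -35
:: 2218-09-30
~$ inscribe p: /jeslu/bru c: hamesnez
:: created
~$ roll n: -9
:: 2218-09-21


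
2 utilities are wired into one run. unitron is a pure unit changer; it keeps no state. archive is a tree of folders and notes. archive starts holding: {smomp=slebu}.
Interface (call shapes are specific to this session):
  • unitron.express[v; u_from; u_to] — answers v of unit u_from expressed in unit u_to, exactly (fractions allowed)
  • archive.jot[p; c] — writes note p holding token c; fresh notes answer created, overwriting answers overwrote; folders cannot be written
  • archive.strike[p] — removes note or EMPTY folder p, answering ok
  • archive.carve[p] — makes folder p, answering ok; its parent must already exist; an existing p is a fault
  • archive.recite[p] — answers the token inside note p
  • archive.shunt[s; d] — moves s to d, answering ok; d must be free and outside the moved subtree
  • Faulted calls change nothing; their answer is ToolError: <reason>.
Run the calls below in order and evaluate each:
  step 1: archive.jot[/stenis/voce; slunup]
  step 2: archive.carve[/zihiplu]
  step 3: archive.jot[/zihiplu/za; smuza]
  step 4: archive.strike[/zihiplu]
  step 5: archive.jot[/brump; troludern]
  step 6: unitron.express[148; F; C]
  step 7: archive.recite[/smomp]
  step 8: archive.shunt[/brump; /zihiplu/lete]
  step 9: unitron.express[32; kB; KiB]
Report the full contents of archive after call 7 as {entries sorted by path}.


-> archive.jot(p='/stenis/voce', c='slunup')
<- ToolError: no parent
-> archive.carve(p='/zihiplu')
<- ok
-> archive.jot(p='/zihiplu/za', c='smuza')
<- created
-> archive.strike(p='/zihiplu')
<- ToolError: not empty
-> archive.jot(p='/brump', c='troludern')
<- created
-> unitron.express(v='148', u_from='F', u_to='C')
<- 580/9
-> archive.recite(p='/smomp')
<- slebu
-> archive.shunt(s='/brump', d='/zihiplu/lete')
<- ok
-> unitron.express(v='32', u_from='kB', u_to='KiB')
<- 125/4

Answer: {brump=troludern, smomp=slebu, zihiplu/, zihiplu/za=smuza}


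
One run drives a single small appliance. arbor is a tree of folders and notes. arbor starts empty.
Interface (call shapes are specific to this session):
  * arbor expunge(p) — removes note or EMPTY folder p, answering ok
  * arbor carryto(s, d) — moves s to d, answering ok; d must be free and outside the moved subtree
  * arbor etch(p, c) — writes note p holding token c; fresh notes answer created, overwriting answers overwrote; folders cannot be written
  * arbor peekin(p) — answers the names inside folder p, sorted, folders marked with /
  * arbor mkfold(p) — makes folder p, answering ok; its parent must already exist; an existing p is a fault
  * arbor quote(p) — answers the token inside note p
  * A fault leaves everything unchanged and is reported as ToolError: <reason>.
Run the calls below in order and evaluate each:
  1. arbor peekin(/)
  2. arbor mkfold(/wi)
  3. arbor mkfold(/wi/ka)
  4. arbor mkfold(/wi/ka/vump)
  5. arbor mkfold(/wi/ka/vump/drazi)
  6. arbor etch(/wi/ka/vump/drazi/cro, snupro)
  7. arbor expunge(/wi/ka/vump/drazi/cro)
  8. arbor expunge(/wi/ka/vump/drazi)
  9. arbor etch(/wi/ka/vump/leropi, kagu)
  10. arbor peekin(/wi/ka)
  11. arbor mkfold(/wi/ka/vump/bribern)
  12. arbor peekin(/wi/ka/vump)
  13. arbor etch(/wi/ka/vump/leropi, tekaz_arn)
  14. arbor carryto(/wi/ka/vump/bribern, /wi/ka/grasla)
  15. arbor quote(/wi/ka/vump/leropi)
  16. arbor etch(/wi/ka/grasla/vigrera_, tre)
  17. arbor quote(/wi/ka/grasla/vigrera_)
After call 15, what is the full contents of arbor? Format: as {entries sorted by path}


I invoke arbor peekin on p='/', — result: [].
Invoking arbor mkfold on p='/wi', and get ok.
I try arbor mkfold on p='/wi/ka', yielding ok.
Next I call arbor mkfold on p='/wi/ka/vump', which returns ok.
I use arbor mkfold on p='/wi/ka/vump/drazi', and get ok.
I invoke arbor etch on p='/wi/ka/vump/drazi/cro', c='snupro': created.
Then arbor expunge on p='/wi/ka/vump/drazi/cro', giving ok.
I try arbor expunge on p='/wi/ka/vump/drazi', giving ok.
I use arbor etch on p='/wi/ka/vump/leropi', c='kagu', yielding created.
Using arbor peekin on p='/wi/ka', and observe [vump/].
Then arbor mkfold on p='/wi/ka/vump/bribern': ok.
Next I call arbor peekin on p='/wi/ka/vump', and get [bribern/, leropi].
Now I run arbor etch on p='/wi/ka/vump/leropi', c='tekaz_arn', which returns overwrote.
I run arbor carryto on s='/wi/ka/vump/bribern', d='/wi/ka/grasla', and see ok.
Next I call arbor quote on p='/wi/ka/vump/leropi', yielding tekaz_arn.
I call arbor etch on p='/wi/ka/grasla/vigrera_', c='tre', and get created.
Using arbor quote on p='/wi/ka/grasla/vigrera_', and get tre.

Answer: {wi/, wi/ka/, wi/ka/grasla/, wi/ka/vump/, wi/ka/vump/leropi=tekaz_arn}


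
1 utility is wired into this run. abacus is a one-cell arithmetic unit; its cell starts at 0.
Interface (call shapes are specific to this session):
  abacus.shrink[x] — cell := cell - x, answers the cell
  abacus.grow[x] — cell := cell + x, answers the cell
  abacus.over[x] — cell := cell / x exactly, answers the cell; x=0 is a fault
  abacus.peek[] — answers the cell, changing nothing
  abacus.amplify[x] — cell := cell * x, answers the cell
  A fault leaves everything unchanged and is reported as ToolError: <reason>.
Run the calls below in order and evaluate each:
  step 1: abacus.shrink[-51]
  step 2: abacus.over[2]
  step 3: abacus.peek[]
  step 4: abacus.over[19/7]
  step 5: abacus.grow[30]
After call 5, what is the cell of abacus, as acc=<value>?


-> shrink(x→-51)
<- 51
-> over(x→2)
<- 51/2
-> peek()
<- 51/2
-> over(x→19/7)
<- 357/38
-> grow(x→30)
<- 1497/38

Answer: acc=1497/38


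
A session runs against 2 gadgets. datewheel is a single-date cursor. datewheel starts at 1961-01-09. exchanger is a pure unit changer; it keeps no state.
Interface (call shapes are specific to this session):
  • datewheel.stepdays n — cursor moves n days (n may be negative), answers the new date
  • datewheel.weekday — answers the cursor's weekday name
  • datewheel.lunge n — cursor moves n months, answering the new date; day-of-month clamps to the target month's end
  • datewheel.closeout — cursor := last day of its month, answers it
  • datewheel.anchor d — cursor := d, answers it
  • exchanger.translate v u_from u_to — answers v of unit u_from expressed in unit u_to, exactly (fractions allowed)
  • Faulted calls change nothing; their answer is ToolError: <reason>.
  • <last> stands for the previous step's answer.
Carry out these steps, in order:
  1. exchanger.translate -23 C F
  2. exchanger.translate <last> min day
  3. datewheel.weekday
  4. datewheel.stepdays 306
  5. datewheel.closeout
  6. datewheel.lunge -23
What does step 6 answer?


Answer: 1959-12-30

Derivation:
==> translate(-23, C, F)
<== -47/5
==> translate(<last>, min, day)
<== -47/7200
==> weekday()
<== Monday
==> stepdays(306)
<== 1961-11-11
==> closeout()
<== 1961-11-30
==> lunge(-23)
<== 1959-12-30


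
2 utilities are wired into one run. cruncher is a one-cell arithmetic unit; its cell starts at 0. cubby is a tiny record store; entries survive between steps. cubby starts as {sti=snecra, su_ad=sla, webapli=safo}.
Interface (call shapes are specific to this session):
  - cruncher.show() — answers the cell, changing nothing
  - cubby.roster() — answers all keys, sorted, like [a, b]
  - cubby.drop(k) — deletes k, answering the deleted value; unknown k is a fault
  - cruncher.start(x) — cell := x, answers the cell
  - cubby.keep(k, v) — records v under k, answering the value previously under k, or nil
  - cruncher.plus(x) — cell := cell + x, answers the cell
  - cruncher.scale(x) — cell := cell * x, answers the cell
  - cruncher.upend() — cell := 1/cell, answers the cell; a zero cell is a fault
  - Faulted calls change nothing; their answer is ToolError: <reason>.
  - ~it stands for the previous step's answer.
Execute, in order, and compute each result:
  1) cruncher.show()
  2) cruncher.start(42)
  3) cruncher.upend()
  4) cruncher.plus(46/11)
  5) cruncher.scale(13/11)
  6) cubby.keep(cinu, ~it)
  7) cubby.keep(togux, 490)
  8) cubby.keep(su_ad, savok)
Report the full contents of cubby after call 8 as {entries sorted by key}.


Next I call cruncher.show(), and observe 0.
Then cruncher.start with 42, and observe 42.
I try cruncher.upend(), which returns 1/42.
I call cruncher.plus with 46/11, — result: 1943/462.
I try cruncher.scale with 13/11, yielding 25259/5082.
I invoke cubby.keep with cinu, ~it, and get nil.
I use cubby.keep with togux, 490, which returns nil.
I invoke cubby.keep with su_ad, savok, and get sla.

Answer: {cinu=25259/5082, sti=snecra, su_ad=savok, togux=490, webapli=safo}


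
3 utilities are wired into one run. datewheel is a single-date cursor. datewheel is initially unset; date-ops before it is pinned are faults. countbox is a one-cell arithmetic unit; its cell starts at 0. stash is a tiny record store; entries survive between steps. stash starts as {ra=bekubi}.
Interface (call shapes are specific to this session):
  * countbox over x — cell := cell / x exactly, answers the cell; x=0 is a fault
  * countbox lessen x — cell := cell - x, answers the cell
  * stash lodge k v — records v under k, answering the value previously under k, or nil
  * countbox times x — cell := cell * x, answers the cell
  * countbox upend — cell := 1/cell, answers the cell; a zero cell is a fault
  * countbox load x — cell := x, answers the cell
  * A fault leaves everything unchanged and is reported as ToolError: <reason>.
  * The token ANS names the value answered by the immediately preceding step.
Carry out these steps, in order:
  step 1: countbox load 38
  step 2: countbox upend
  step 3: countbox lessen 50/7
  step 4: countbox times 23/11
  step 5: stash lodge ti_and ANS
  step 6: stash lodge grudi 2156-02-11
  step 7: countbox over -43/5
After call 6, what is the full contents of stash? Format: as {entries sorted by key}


Answer: {grudi=2156-02-11, ra=bekubi, ti_and=-43539/2926}

Derivation:
>>> countbox load x=38
= 38
>>> countbox upend
= 1/38
>>> countbox lessen x=50/7
= -1893/266
>>> countbox times x=23/11
= -43539/2926
>>> stash lodge k=ti_and v=ANS
= nil
>>> stash lodge k=grudi v=2156-02-11
= nil
>>> countbox over x=-43/5
= 217695/125818


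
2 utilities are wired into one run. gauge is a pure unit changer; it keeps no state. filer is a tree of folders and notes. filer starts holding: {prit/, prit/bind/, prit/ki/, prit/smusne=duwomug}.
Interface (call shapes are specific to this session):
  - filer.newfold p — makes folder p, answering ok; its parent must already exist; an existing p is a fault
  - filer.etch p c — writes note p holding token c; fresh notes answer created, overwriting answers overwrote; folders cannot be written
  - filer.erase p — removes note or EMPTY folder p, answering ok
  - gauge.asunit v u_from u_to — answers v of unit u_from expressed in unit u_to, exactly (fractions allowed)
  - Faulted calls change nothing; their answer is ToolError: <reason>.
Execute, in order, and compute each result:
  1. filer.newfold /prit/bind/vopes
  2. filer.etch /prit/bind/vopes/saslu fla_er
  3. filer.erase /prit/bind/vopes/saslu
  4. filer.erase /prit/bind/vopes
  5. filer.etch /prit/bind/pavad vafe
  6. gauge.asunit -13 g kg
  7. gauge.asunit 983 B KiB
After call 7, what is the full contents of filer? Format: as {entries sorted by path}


Answer: {prit/, prit/bind/, prit/bind/pavad=vafe, prit/ki/, prit/smusne=duwomug}

Derivation:
>> filer.newfold(p=/prit/bind/vopes)
<< ok
>> filer.etch(p=/prit/bind/vopes/saslu, c=fla_er)
<< created
>> filer.erase(p=/prit/bind/vopes/saslu)
<< ok
>> filer.erase(p=/prit/bind/vopes)
<< ok
>> filer.etch(p=/prit/bind/pavad, c=vafe)
<< created
>> gauge.asunit(v=-13, u_from=g, u_to=kg)
<< -13/1000
>> gauge.asunit(v=983, u_from=B, u_to=KiB)
<< 983/1024


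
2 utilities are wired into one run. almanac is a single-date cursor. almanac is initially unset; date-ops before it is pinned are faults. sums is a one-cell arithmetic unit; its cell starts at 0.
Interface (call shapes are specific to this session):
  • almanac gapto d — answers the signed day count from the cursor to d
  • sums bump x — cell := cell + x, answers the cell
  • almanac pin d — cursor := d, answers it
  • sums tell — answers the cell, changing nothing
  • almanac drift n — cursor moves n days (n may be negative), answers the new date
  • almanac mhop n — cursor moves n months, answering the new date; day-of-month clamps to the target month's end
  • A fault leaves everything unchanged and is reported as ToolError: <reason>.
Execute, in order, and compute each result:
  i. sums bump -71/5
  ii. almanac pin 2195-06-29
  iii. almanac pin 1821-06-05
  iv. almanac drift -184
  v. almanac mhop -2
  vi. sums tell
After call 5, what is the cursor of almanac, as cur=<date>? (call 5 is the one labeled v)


Answer: cur=1820-10-03

Derivation:
;; 1. sums bump(x='-71/5') : -71/5
;; 2. almanac pin(d='2195-06-29') : 2195-06-29
;; 3. almanac pin(d='1821-06-05') : 1821-06-05
;; 4. almanac drift(n='-184') : 1820-12-03
;; 5. almanac mhop(n='-2') : 1820-10-03
;; 6. sums tell() : -71/5


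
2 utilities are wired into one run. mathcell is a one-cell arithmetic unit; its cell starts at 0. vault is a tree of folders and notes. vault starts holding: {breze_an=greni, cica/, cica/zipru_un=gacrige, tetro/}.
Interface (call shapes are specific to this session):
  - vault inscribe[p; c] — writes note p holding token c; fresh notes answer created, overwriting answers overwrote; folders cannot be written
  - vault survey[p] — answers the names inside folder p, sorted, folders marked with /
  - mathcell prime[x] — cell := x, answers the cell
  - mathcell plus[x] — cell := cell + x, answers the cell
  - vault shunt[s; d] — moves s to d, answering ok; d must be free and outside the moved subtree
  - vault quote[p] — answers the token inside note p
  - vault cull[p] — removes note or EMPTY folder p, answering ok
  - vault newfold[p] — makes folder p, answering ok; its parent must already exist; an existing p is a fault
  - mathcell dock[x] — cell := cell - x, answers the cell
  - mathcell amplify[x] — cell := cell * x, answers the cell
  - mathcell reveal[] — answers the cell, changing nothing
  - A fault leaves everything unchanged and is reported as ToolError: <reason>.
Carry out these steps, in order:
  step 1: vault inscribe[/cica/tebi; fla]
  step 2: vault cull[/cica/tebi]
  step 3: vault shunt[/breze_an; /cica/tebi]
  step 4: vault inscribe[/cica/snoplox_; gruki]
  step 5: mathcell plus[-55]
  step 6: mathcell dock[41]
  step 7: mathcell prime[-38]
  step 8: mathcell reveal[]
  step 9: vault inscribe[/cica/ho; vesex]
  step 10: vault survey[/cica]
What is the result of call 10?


Answer: [ho, snoplox_, tebi, zipru_un]

Derivation:
-> vault inscribe(/cica/tebi, fla)
<- created
-> vault cull(/cica/tebi)
<- ok
-> vault shunt(/breze_an, /cica/tebi)
<- ok
-> vault inscribe(/cica/snoplox_, gruki)
<- created
-> mathcell plus(-55)
<- -55
-> mathcell dock(41)
<- -96
-> mathcell prime(-38)
<- -38
-> mathcell reveal()
<- -38
-> vault inscribe(/cica/ho, vesex)
<- created
-> vault survey(/cica)
<- [ho, snoplox_, tebi, zipru_un]


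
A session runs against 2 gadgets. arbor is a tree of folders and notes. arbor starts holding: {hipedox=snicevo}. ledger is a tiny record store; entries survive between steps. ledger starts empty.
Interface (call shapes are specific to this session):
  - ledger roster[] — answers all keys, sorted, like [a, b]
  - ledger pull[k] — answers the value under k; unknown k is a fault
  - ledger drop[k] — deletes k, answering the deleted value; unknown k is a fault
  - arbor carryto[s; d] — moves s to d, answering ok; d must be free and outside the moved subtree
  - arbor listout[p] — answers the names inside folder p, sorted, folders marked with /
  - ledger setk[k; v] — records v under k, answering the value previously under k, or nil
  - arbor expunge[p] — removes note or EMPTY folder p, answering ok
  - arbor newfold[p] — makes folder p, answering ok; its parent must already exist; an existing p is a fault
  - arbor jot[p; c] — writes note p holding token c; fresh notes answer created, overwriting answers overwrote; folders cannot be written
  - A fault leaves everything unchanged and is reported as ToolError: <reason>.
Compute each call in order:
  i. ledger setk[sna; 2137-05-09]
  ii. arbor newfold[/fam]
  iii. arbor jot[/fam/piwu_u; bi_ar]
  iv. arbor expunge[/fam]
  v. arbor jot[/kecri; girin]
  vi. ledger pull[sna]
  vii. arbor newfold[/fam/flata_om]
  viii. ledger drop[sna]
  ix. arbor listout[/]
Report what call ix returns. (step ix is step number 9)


% 1. ledger setk(sna, 2137-05-09) : nil
% 2. arbor newfold(/fam) : ok
% 3. arbor jot(/fam/piwu_u, bi_ar) : created
% 4. arbor expunge(/fam) : ToolError: not empty
% 5. arbor jot(/kecri, girin) : created
% 6. ledger pull(sna) : 2137-05-09
% 7. arbor newfold(/fam/flata_om) : ok
% 8. ledger drop(sna) : 2137-05-09
% 9. arbor listout(/) : [fam/, hipedox, kecri]

Answer: [fam/, hipedox, kecri]


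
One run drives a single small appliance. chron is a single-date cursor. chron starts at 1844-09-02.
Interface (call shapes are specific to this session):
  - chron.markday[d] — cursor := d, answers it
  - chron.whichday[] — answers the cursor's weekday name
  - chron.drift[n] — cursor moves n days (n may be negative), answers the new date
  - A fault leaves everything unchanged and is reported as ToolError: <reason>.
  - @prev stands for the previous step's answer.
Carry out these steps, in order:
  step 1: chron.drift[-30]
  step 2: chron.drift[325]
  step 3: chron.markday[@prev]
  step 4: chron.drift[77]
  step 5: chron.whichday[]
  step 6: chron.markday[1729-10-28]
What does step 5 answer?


Answer: Tuesday

Derivation:
> drift -30
= 1844-08-03
> drift 325
= 1845-06-24
> markday @prev
= 1845-06-24
> drift 77
= 1845-09-09
> whichday
= Tuesday
> markday 1729-10-28
= 1729-10-28


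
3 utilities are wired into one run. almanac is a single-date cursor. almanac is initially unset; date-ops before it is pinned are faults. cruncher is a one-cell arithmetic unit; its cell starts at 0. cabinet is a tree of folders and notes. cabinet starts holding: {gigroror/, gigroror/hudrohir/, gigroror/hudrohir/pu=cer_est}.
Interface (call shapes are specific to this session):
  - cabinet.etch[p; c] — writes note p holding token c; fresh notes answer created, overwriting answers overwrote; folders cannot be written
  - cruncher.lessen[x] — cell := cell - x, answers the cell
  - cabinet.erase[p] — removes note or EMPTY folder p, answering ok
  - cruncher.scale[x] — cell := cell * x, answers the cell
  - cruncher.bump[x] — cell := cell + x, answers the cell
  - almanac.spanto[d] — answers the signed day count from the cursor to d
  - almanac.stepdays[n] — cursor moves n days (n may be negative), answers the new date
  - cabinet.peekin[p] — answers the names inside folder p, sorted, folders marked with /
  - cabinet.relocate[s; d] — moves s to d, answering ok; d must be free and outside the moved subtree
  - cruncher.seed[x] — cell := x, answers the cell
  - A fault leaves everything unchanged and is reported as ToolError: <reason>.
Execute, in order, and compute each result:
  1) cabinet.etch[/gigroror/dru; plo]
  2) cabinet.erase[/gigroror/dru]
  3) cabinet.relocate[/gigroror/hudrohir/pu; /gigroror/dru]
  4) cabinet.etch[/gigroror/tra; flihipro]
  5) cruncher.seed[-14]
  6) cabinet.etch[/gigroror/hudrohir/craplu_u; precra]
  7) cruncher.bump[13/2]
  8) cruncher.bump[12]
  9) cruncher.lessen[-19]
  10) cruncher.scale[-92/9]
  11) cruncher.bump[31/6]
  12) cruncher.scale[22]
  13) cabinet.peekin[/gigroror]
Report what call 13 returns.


;; cabinet.etch(/gigroror/dru, plo) => created
;; cabinet.erase(/gigroror/dru) => ok
;; cabinet.relocate(/gigroror/hudrohir/pu, /gigroror/dru) => ok
;; cabinet.etch(/gigroror/tra, flihipro) => created
;; cruncher.seed(-14) => -14
;; cabinet.etch(/gigroror/hudrohir/craplu_u, precra) => created
;; cruncher.bump(13/2) => -15/2
;; cruncher.bump(12) => 9/2
;; cruncher.lessen(-19) => 47/2
;; cruncher.scale(-92/9) => -2162/9
;; cruncher.bump(31/6) => -4231/18
;; cruncher.scale(22) => -46541/9
;; cabinet.peekin(/gigroror) => [dru, hudrohir/, tra]

Answer: [dru, hudrohir/, tra]
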